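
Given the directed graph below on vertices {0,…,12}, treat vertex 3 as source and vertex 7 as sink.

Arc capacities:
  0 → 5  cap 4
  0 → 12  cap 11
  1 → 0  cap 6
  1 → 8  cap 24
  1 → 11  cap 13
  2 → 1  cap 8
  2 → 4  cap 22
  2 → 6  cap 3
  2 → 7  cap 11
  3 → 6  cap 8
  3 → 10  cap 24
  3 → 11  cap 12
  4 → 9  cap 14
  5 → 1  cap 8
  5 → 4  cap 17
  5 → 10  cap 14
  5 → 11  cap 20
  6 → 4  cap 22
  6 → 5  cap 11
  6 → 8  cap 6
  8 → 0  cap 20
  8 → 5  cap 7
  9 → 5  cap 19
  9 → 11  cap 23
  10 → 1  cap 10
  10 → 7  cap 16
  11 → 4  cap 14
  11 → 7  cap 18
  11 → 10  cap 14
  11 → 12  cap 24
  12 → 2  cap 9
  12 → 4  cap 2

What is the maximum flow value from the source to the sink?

Maximum flow value: 43

augment #1: 3→10→7 bottleneck 16, total now 16
augment #2: 3→11→7 bottleneck 12, total now 28
augment #3: 3→6→5→11→7 bottleneck 6, total now 34
augment #4: 3→6→5→11→12→2→7 bottleneck 2, total now 36
augment #5: 3→10→1→0→12→2→7 bottleneck 6, total now 42
augment #6: 3→10→1→11→12→2→7 bottleneck 1, total now 43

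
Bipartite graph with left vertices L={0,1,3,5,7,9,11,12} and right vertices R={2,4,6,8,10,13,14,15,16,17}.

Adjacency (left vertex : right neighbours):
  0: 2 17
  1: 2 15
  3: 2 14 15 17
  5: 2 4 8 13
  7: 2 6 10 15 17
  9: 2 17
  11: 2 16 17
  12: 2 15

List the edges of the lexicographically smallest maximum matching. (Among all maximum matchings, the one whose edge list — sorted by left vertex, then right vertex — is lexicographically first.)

|M| = 7 (so the lex-smallest maximum matching has 7 edges)
process left vertices in ascending order; for each, take the smallest-labelled available neighbour that still permits 7 edges overall, or leave it unmatched if none does
lex-smallest matching: {0-2, 1-15, 3-14, 5-4, 7-6, 9-17, 11-16}

Lex-smallest maximum matching: {(0,2), (1,15), (3,14), (5,4), (7,6), (9,17), (11,16)}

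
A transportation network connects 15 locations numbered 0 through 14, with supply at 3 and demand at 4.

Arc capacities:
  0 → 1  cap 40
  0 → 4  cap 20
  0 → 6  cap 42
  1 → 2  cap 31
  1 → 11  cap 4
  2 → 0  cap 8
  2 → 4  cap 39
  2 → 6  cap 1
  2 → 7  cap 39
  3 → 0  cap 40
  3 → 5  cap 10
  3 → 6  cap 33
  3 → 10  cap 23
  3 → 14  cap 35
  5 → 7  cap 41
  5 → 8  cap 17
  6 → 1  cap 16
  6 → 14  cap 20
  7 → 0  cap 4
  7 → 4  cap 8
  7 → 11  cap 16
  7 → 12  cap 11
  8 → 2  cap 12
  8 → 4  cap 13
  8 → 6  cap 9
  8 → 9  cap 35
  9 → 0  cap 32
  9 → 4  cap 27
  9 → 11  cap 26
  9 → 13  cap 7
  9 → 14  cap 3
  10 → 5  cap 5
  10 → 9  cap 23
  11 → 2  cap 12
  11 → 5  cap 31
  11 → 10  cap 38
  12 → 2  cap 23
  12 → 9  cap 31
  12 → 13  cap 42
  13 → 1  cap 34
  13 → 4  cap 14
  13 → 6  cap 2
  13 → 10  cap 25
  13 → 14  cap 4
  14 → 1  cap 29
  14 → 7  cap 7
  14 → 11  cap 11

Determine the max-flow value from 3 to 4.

Maximum flow value: 106

augment #1: 3→0→4 bottleneck 20, total now 20
augment #2: 3→5→7→4 bottleneck 8, total now 28
augment #3: 3→5→8→4 bottleneck 2, total now 30
augment #4: 3→10→9→4 bottleneck 23, total now 53
augment #5: 3→0→1→2→4 bottleneck 20, total now 73
augment #6: 3→6→1→2→4 bottleneck 11, total now 84
augment #7: 3→14→11→2→4 bottleneck 8, total now 92
augment #8: 3→14→7→5→8→4 bottleneck 7, total now 99
augment #9: 3→14→11→5→8→4 bottleneck 3, total now 102
augment #10: 3→6→1→11→5→8→4 bottleneck 1, total now 103
augment #11: 3→6→1→11→5→8→9→4 bottleneck 3, total now 106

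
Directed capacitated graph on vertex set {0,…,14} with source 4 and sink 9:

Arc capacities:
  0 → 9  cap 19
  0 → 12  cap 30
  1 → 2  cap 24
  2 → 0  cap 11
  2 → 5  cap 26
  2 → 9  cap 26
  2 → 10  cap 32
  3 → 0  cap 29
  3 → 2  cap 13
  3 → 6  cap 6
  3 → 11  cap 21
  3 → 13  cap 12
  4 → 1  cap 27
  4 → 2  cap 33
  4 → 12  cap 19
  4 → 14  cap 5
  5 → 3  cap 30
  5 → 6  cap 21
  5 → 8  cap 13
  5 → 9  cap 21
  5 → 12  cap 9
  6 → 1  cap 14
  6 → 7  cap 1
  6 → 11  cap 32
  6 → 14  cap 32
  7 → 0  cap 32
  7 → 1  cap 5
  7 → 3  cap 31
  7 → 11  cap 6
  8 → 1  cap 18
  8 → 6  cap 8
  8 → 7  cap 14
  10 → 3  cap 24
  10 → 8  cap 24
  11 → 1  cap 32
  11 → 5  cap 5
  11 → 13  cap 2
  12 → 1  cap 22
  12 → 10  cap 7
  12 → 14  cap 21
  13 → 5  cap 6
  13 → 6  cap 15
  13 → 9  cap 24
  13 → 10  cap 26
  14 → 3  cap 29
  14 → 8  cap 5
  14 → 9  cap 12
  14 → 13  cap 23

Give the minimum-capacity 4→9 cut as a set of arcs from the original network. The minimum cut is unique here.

augment #1: 4→2→9 push 26
augment #2: 4→14→9 push 5
augment #3: 4→2→0→9 push 7
augment #4: 4→12→14→9 push 7
augment #5: 4→1→2→0→9 push 4
augment #6: 4→1→2→5→9 push 20
augment #7: 4→12→14→13→9 push 12
max flow = 81; residual-reachable set from 4 gives S-side
cut edges (S→T): {(1,2), (4,2), (4,12), (4,14)} total cap 81

Min-cut arcs: {(1,2), (4,2), (4,12), (4,14)} (total capacity 81)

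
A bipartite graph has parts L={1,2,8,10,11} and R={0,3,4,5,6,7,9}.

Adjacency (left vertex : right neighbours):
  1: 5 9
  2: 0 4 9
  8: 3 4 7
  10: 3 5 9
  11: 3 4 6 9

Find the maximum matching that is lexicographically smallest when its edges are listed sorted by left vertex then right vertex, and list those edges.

Lex-smallest maximum matching: {(1,5), (2,0), (8,3), (10,9), (11,4)}

|M| = 5 (so the lex-smallest maximum matching has 5 edges)
process left vertices in ascending order; for each, take the smallest-labelled available neighbour that still permits 5 edges overall, or leave it unmatched if none does
lex-smallest matching: {1-5, 2-0, 8-3, 10-9, 11-4}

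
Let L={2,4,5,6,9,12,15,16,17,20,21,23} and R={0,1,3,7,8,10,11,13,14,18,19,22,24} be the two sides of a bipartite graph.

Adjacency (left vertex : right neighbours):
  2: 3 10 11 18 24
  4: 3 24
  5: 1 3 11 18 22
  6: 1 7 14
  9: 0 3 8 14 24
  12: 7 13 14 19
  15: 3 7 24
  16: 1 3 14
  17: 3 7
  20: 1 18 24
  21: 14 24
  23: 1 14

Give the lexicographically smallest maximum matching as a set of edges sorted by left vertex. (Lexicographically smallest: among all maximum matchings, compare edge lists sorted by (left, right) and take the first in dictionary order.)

Lex-smallest maximum matching: {(2,10), (4,3), (5,11), (6,1), (9,0), (12,13), (15,7), (16,14), (20,18), (21,24)}

|M| = 10 (so the lex-smallest maximum matching has 10 edges)
process left vertices in ascending order; for each, take the smallest-labelled available neighbour that still permits 10 edges overall, or leave it unmatched if none does
lex-smallest matching: {2-10, 4-3, 5-11, 6-1, 9-0, 12-13, 15-7, 16-14, 20-18, 21-24}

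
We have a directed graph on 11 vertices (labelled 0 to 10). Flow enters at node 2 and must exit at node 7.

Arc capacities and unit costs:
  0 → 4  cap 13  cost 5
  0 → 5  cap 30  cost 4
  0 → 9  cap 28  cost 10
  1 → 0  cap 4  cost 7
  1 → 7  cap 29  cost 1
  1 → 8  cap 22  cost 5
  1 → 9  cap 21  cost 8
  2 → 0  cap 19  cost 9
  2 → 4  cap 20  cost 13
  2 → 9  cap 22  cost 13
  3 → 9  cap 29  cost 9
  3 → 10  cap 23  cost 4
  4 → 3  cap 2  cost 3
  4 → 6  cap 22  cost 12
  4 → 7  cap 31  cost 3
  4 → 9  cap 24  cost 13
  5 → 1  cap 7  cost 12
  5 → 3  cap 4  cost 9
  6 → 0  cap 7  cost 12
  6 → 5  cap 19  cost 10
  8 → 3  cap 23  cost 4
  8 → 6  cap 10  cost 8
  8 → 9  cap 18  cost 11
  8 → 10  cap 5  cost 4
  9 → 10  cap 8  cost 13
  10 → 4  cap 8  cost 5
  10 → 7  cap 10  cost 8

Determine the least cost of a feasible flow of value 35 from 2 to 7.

Minimum cost for 35 units: 611

shortest-cost path #1: 2→4→7 push 20 @ unit cost 16 (adds 320)
shortest-cost path #2: 2→0→4→7 push 11 @ unit cost 17 (adds 187)
shortest-cost path #3: 2→0→5→1→7 push 4 @ unit cost 26 (adds 104)
total cost = 611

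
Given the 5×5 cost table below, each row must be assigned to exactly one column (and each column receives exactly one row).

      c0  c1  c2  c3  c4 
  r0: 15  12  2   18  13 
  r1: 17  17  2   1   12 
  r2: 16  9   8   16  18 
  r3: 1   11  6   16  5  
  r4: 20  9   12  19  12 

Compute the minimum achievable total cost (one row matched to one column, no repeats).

optimal assignment: row0→col2 (cost 2), row1→col3 (cost 1), row2→col1 (cost 9), row3→col0 (cost 1), row4→col4 (cost 12)
total = 2 + 1 + 9 + 1 + 12 = 25

Minimum assignment cost: 25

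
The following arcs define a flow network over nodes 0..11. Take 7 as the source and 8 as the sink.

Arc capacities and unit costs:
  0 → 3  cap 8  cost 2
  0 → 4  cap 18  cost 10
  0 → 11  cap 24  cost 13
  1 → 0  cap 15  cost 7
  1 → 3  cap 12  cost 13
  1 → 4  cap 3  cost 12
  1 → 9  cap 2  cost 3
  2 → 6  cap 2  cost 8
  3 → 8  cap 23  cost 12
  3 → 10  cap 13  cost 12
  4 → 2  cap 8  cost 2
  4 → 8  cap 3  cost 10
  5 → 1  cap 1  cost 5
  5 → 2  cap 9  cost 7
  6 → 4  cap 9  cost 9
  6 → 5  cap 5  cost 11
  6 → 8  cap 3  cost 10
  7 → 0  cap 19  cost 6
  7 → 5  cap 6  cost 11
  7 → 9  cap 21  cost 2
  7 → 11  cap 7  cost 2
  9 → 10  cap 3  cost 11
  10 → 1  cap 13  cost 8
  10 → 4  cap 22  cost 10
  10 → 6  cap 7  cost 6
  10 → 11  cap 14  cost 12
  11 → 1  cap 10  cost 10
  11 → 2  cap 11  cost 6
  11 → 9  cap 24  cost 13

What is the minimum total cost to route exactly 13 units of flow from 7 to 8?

Minimum cost for 13 units: 290

shortest-cost path #1: 7→0→3→8 push 8 @ unit cost 20 (adds 160)
shortest-cost path #2: 7→0→4→8 push 3 @ unit cost 26 (adds 78)
shortest-cost path #3: 7→11→2→6→8 push 2 @ unit cost 26 (adds 52)
total cost = 290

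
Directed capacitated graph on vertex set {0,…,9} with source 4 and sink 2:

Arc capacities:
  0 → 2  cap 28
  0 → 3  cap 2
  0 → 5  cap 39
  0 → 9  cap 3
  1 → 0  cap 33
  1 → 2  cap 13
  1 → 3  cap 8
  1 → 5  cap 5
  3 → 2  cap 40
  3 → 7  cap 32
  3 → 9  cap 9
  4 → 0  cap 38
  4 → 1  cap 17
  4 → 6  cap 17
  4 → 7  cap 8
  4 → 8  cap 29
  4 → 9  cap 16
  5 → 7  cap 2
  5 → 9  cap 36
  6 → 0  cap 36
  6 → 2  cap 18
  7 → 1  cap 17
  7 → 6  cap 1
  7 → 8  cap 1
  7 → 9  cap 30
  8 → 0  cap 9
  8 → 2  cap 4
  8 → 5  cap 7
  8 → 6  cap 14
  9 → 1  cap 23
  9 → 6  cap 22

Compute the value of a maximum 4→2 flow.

Maximum flow value: 73

augment #1: 4→0→2 bottleneck 28, total now 28
augment #2: 4→1→2 bottleneck 13, total now 41
augment #3: 4→6→2 bottleneck 17, total now 58
augment #4: 4→8→2 bottleneck 4, total now 62
augment #5: 4→0→3→2 bottleneck 2, total now 64
augment #6: 4→1→3→2 bottleneck 4, total now 68
augment #7: 4→7→6→2 bottleneck 1, total now 69
augment #8: 4→7→1→3→2 bottleneck 4, total now 73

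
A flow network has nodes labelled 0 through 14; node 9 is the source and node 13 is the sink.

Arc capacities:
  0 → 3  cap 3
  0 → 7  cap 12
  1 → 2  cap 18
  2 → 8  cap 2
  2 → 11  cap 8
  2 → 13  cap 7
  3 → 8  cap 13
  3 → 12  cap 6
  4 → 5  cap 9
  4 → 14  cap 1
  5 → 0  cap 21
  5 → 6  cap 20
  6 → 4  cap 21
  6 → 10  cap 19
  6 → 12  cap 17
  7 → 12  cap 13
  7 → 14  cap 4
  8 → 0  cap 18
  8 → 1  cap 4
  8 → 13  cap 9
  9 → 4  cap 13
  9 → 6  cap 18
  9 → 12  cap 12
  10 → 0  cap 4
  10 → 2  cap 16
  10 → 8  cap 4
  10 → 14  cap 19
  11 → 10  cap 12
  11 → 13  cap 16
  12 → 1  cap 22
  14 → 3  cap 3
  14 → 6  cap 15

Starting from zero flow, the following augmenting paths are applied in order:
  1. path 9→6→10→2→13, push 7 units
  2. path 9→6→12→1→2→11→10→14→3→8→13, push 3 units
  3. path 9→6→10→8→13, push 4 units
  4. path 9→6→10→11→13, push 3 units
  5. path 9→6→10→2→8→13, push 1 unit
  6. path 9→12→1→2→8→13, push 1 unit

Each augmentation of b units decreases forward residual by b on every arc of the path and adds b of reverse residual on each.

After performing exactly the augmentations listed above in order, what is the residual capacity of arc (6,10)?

Residual capacity of (6,10): 4

after path 1 (9→6→10→2→13, push 7): res(6,10)=12
after path 2 (9→6→12→1→2→11→10→14→3→8→13, push 3): res(6,10)=12
after path 3 (9→6→10→8→13, push 4): res(6,10)=8
after path 4 (9→6→10→11→13, push 3): res(6,10)=5
after path 5 (9→6→10→2→8→13, push 1): res(6,10)=4
after path 6 (9→12→1→2→8→13, push 1): res(6,10)=4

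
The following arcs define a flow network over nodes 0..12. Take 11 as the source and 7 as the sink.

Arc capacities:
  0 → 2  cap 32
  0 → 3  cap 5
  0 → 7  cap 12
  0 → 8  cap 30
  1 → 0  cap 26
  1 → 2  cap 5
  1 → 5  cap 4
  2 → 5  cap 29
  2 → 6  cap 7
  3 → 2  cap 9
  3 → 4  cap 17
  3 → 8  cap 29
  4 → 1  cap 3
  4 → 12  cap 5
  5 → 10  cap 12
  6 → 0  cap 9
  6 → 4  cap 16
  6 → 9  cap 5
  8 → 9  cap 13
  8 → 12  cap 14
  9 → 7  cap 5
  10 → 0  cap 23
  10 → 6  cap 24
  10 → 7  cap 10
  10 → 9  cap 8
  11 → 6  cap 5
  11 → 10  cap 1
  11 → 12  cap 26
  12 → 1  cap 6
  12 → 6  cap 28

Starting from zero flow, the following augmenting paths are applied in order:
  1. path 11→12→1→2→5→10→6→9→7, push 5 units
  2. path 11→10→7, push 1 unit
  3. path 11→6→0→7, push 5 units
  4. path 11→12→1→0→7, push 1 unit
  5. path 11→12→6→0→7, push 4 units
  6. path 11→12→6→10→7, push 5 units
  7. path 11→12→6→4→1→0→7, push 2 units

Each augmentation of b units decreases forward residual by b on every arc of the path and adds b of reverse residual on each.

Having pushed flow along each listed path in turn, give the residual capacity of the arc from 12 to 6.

after path 1 (11→12→1→2→5→10→6→9→7, push 5): res(12,6)=28
after path 2 (11→10→7, push 1): res(12,6)=28
after path 3 (11→6→0→7, push 5): res(12,6)=28
after path 4 (11→12→1→0→7, push 1): res(12,6)=28
after path 5 (11→12→6→0→7, push 4): res(12,6)=24
after path 6 (11→12→6→10→7, push 5): res(12,6)=19
after path 7 (11→12→6→4→1→0→7, push 2): res(12,6)=17

Residual capacity of (12,6): 17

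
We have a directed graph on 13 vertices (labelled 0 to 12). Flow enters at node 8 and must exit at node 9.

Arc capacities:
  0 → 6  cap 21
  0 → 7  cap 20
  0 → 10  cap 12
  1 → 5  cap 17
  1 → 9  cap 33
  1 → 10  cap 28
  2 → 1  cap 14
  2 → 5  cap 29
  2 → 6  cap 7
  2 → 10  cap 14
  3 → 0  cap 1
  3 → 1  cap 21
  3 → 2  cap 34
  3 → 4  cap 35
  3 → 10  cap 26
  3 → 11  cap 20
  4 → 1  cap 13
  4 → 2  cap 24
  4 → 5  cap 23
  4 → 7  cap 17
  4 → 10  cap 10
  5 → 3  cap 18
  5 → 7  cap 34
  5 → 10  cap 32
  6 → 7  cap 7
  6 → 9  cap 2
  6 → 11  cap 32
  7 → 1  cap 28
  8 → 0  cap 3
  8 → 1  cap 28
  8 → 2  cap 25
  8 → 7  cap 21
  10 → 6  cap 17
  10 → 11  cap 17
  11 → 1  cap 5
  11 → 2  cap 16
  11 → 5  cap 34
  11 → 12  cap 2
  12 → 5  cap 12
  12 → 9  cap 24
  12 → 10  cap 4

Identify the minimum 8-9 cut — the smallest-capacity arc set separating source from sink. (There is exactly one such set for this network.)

Min-cut arcs: {(1,9), (6,9), (11,12)} (total capacity 37)

augment #1: 8→1→9 push 28
augment #2: 8→0→6→9 push 2
augment #3: 8→2→1→9 push 5
augment #4: 8→0→6→11→12→9 push 1
augment #5: 8→2→6→11→12→9 push 1
max flow = 37; residual-reachable set from 8 gives S-side
cut edges (S→T): {(1,9), (6,9), (11,12)} total cap 37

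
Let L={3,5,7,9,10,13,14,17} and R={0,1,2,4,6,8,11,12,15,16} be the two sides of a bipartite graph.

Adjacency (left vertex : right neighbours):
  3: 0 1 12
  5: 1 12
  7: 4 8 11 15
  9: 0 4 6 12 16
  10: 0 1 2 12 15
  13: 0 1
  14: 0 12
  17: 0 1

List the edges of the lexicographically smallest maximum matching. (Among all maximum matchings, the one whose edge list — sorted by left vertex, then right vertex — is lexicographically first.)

Lex-smallest maximum matching: {(3,0), (5,1), (7,4), (9,6), (10,2), (14,12)}

|M| = 6 (so the lex-smallest maximum matching has 6 edges)
process left vertices in ascending order; for each, take the smallest-labelled available neighbour that still permits 6 edges overall, or leave it unmatched if none does
lex-smallest matching: {3-0, 5-1, 7-4, 9-6, 10-2, 14-12}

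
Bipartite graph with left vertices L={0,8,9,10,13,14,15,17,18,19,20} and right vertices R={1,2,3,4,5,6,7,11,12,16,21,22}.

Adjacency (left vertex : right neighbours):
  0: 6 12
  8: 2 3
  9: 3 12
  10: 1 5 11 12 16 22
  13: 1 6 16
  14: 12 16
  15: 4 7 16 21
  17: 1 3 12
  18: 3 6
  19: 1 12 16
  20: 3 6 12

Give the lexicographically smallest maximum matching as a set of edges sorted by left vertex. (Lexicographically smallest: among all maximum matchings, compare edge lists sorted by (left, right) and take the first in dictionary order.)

Lex-smallest maximum matching: {(0,6), (8,2), (9,3), (10,5), (13,1), (14,12), (15,4), (19,16)}

|M| = 8 (so the lex-smallest maximum matching has 8 edges)
process left vertices in ascending order; for each, take the smallest-labelled available neighbour that still permits 8 edges overall, or leave it unmatched if none does
lex-smallest matching: {0-6, 8-2, 9-3, 10-5, 13-1, 14-12, 15-4, 19-16}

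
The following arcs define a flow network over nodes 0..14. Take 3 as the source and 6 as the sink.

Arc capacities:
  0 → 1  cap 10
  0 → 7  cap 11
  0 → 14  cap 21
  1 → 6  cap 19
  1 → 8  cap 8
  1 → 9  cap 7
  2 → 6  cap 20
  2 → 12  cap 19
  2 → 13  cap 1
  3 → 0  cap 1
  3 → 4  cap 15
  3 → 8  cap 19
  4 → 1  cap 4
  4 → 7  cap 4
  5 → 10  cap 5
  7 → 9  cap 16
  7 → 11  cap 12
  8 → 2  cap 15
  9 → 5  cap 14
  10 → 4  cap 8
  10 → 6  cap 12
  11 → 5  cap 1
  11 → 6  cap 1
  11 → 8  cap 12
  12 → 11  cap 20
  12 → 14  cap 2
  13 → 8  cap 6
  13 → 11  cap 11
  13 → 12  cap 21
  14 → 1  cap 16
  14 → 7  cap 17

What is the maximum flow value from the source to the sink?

Maximum flow value: 24

augment #1: 3→0→1→6 bottleneck 1, total now 1
augment #2: 3→4→1→6 bottleneck 4, total now 5
augment #3: 3→8→2→6 bottleneck 15, total now 20
augment #4: 3→4→7→11→6 bottleneck 1, total now 21
augment #5: 3→4→7→9→5→10→6 bottleneck 3, total now 24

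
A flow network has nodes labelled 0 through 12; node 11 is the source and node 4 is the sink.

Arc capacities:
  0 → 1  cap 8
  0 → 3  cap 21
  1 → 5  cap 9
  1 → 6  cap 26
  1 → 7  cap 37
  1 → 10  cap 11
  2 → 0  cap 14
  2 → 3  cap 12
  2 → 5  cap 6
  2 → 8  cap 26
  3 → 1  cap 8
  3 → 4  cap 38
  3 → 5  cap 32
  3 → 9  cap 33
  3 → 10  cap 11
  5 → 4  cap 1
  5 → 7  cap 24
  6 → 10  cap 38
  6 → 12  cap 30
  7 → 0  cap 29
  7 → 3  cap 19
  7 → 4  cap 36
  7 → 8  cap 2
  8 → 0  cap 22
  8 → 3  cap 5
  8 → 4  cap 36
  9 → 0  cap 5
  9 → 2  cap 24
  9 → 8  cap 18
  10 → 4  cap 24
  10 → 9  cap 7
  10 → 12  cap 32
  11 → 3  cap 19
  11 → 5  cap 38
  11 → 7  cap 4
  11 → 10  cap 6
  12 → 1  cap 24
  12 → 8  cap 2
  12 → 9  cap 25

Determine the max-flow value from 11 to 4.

augment #1: 11→3→4 bottleneck 19, total now 19
augment #2: 11→5→4 bottleneck 1, total now 20
augment #3: 11→7→4 bottleneck 4, total now 24
augment #4: 11→10→4 bottleneck 6, total now 30
augment #5: 11→5→7→4 bottleneck 24, total now 54

Maximum flow value: 54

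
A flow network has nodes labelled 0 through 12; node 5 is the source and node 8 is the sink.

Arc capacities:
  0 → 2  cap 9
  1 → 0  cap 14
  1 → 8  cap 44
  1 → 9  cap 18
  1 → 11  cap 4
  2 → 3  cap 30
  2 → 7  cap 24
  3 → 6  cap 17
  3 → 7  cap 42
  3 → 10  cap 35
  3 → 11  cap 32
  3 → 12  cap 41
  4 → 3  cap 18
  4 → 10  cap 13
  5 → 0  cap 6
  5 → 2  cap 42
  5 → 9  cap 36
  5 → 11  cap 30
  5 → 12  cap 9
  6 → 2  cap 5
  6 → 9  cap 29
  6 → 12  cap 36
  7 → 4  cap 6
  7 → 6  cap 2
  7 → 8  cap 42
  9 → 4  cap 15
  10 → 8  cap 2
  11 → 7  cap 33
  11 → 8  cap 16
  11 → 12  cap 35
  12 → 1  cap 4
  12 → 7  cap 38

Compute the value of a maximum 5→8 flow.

Maximum flow value: 64

augment #1: 5→11→8 bottleneck 16, total now 16
augment #2: 5→2→7→8 bottleneck 24, total now 40
augment #3: 5→11→7→8 bottleneck 14, total now 54
augment #4: 5→12→1→8 bottleneck 4, total now 58
augment #5: 5→12→7→8 bottleneck 4, total now 62
augment #6: 5→2→3→10→8 bottleneck 2, total now 64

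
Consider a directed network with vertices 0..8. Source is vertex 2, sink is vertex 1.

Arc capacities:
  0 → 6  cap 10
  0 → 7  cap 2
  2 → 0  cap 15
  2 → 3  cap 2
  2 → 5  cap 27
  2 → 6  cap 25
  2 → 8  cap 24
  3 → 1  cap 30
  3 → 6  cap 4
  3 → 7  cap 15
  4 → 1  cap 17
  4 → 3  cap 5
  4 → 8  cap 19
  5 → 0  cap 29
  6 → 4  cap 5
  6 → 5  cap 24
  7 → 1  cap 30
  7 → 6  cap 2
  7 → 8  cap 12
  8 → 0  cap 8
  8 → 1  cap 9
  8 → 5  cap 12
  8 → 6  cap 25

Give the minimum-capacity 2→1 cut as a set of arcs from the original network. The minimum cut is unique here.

Min-cut arcs: {(0,7), (2,3), (6,4), (8,1)} (total capacity 18)

augment #1: 2→3→1 push 2
augment #2: 2→8→1 push 9
augment #3: 2→0→7→1 push 2
augment #4: 2→6→4→1 push 5
max flow = 18; residual-reachable set from 2 gives S-side
cut edges (S→T): {(0,7), (2,3), (6,4), (8,1)} total cap 18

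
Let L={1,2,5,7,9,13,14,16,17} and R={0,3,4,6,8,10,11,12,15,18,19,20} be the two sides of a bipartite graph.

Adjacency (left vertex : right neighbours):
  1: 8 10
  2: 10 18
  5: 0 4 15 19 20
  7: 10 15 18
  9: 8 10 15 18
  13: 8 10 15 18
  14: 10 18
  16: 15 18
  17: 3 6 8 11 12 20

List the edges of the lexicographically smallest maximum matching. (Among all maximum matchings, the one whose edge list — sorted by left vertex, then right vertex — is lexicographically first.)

|M| = 6 (so the lex-smallest maximum matching has 6 edges)
process left vertices in ascending order; for each, take the smallest-labelled available neighbour that still permits 6 edges overall, or leave it unmatched if none does
lex-smallest matching: {1-8, 2-10, 5-0, 7-15, 9-18, 17-3}

Lex-smallest maximum matching: {(1,8), (2,10), (5,0), (7,15), (9,18), (17,3)}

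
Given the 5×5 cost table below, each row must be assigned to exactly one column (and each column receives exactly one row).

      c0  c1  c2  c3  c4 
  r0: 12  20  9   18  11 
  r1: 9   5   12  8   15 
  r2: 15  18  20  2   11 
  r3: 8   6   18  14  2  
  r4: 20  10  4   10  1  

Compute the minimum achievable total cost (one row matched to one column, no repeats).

one of 2 optimal assignments: row0→col0 (cost 12), row1→col1 (cost 5), row2→col3 (cost 2), row3→col4 (cost 2), row4→col2 (cost 4)
total = 12 + 5 + 2 + 2 + 4 = 25

Minimum assignment cost: 25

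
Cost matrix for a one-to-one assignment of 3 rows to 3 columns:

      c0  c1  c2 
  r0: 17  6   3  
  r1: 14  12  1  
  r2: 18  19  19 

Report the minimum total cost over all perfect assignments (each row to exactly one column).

optimal assignment: row0→col1 (cost 6), row1→col2 (cost 1), row2→col0 (cost 18)
total = 6 + 1 + 18 = 25

Minimum assignment cost: 25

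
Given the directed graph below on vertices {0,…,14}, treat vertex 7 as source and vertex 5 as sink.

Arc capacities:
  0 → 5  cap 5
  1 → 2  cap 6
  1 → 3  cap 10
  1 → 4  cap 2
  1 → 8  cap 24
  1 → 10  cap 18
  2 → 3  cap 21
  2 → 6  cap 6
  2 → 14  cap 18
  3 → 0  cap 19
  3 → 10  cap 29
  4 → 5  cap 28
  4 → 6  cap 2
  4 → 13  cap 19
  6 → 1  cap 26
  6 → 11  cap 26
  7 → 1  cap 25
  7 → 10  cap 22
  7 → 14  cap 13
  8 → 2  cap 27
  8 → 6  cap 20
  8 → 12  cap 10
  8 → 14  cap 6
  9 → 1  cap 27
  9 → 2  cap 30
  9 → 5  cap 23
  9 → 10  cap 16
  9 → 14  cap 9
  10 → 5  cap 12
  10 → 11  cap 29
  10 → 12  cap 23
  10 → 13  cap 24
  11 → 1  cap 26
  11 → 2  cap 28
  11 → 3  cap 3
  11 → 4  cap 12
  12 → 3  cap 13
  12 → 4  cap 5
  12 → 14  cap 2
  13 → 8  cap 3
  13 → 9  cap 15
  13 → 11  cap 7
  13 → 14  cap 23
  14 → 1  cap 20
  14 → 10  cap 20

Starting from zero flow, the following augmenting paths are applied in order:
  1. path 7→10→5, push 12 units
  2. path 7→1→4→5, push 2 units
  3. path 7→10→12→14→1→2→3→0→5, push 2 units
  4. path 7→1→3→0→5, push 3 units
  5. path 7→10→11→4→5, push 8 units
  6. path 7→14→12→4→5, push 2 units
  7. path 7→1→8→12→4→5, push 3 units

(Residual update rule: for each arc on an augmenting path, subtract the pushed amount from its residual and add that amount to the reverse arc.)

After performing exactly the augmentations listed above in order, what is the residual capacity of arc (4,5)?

after path 1 (7→10→5, push 12): res(4,5)=28
after path 2 (7→1→4→5, push 2): res(4,5)=26
after path 3 (7→10→12→14→1→2→3→0→5, push 2): res(4,5)=26
after path 4 (7→1→3→0→5, push 3): res(4,5)=26
after path 5 (7→10→11→4→5, push 8): res(4,5)=18
after path 6 (7→14→12→4→5, push 2): res(4,5)=16
after path 7 (7→1→8→12→4→5, push 3): res(4,5)=13

Residual capacity of (4,5): 13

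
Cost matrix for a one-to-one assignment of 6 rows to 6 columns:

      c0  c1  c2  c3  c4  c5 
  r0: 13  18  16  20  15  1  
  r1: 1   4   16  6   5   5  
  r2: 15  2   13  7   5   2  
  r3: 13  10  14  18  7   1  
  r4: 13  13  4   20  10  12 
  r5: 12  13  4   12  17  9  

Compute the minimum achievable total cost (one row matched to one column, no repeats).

optimal assignment: row0→col5 (cost 1), row1→col0 (cost 1), row2→col1 (cost 2), row3→col4 (cost 7), row4→col2 (cost 4), row5→col3 (cost 12)
total = 1 + 1 + 2 + 7 + 4 + 12 = 27

Minimum assignment cost: 27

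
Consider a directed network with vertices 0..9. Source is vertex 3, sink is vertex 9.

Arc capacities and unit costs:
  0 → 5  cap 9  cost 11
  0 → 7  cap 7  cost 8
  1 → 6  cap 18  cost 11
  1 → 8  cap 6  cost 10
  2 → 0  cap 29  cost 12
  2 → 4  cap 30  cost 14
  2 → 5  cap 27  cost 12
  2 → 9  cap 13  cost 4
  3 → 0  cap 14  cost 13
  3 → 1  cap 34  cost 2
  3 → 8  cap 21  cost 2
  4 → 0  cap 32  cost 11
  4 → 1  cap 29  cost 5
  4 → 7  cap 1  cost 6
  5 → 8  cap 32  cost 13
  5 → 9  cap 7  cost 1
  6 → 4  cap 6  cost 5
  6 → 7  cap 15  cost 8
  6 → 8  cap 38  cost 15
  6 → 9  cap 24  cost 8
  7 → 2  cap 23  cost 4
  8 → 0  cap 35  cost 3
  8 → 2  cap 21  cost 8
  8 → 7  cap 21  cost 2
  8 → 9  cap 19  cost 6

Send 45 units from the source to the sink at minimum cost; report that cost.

shortest-cost path #1: 3→8→9 push 19 @ unit cost 8 (adds 152)
shortest-cost path #2: 3→8→7→2→9 push 2 @ unit cost 12 (adds 24)
shortest-cost path #3: 3→1→6→9 push 18 @ unit cost 21 (adds 378)
shortest-cost path #4: 3→1→8→7→2→9 push 6 @ unit cost 22 (adds 132)
total cost = 686

Minimum cost for 45 units: 686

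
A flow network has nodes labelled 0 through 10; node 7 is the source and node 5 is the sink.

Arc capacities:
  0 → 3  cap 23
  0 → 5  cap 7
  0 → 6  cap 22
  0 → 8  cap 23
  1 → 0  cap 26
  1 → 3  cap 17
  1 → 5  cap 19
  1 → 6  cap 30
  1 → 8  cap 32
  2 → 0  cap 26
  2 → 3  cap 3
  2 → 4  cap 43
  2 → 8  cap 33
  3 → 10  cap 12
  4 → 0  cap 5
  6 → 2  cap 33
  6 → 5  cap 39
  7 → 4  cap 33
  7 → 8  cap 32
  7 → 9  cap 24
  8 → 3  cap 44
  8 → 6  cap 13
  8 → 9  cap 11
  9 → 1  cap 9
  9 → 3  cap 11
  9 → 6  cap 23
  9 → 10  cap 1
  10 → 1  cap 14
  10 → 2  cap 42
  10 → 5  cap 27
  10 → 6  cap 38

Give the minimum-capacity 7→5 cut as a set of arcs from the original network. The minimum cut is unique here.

Min-cut arcs: {(4,0), (7,8), (7,9)} (total capacity 61)

augment #1: 7→4→0→5 push 5
augment #2: 7→8→6→5 push 13
augment #3: 7→9→1→5 push 9
augment #4: 7→9→6→5 push 15
augment #5: 7→8→3→10→5 push 12
augment #6: 7→8→9→6→5 push 7
max flow = 61; residual-reachable set from 7 gives S-side
cut edges (S→T): {(4,0), (7,8), (7,9)} total cap 61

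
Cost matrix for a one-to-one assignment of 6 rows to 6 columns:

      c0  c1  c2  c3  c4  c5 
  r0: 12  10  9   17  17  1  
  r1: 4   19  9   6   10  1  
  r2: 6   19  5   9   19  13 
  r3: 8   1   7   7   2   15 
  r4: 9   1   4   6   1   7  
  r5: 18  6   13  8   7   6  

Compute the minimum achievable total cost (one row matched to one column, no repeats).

Minimum assignment cost: 20

optimal assignment: row0→col5 (cost 1), row1→col0 (cost 4), row2→col2 (cost 5), row3→col1 (cost 1), row4→col4 (cost 1), row5→col3 (cost 8)
total = 1 + 4 + 5 + 1 + 1 + 8 = 20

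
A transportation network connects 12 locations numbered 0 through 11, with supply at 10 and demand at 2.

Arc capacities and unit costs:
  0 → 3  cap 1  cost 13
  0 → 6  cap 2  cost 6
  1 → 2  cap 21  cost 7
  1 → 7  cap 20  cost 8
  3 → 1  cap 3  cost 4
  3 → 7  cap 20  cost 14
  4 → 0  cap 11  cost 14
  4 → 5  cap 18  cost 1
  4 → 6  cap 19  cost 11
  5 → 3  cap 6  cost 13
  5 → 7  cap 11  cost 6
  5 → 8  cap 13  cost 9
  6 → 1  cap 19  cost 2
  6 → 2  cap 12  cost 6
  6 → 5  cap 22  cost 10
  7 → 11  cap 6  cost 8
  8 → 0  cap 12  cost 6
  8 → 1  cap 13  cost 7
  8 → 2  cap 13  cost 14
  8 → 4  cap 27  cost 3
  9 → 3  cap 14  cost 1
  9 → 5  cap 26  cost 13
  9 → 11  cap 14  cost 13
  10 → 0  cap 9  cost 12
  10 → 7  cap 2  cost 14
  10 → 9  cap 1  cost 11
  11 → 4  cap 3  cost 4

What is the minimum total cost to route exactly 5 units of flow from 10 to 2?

Minimum cost for 5 units: 150

shortest-cost path #1: 10→9→3→1→2 push 1 @ unit cost 23 (adds 23)
shortest-cost path #2: 10→0→6→2 push 2 @ unit cost 24 (adds 48)
shortest-cost path #3: 10→0→3→1→2 push 1 @ unit cost 36 (adds 36)
shortest-cost path #4: 10→7→11→4→6→2 push 1 @ unit cost 43 (adds 43)
total cost = 150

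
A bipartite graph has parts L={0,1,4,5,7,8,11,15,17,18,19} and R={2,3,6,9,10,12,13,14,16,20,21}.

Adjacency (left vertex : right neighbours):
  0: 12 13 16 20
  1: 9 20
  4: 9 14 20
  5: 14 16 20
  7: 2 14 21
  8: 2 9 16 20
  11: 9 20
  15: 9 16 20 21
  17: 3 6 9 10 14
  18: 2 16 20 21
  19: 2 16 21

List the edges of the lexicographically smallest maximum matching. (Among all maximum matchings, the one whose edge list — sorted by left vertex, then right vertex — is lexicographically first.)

|M| = 8 (so the lex-smallest maximum matching has 8 edges)
process left vertices in ascending order; for each, take the smallest-labelled available neighbour that still permits 8 edges overall, or leave it unmatched if none does
lex-smallest matching: {0-12, 1-9, 4-14, 5-16, 7-2, 8-20, 15-21, 17-3}

Lex-smallest maximum matching: {(0,12), (1,9), (4,14), (5,16), (7,2), (8,20), (15,21), (17,3)}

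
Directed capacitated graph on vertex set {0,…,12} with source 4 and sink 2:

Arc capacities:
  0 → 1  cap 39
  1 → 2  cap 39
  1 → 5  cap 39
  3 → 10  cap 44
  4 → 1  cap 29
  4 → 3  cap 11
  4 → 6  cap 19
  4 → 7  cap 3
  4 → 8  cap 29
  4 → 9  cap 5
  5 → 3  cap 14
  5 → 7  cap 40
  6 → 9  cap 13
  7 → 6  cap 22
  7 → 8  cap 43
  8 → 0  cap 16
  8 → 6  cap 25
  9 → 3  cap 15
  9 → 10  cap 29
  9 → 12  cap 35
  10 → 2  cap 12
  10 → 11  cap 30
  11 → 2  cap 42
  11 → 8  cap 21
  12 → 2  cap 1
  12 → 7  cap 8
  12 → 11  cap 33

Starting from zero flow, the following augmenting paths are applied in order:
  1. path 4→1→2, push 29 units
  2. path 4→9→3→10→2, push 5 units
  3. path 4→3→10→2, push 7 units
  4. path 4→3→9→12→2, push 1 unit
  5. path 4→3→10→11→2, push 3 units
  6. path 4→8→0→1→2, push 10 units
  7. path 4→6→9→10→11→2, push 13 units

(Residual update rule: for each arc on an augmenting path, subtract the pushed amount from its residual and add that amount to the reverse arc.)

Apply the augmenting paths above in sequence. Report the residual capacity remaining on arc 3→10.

Residual capacity of (3,10): 29

after path 1 (4→1→2, push 29): res(3,10)=44
after path 2 (4→9→3→10→2, push 5): res(3,10)=39
after path 3 (4→3→10→2, push 7): res(3,10)=32
after path 4 (4→3→9→12→2, push 1): res(3,10)=32
after path 5 (4→3→10→11→2, push 3): res(3,10)=29
after path 6 (4→8→0→1→2, push 10): res(3,10)=29
after path 7 (4→6→9→10→11→2, push 13): res(3,10)=29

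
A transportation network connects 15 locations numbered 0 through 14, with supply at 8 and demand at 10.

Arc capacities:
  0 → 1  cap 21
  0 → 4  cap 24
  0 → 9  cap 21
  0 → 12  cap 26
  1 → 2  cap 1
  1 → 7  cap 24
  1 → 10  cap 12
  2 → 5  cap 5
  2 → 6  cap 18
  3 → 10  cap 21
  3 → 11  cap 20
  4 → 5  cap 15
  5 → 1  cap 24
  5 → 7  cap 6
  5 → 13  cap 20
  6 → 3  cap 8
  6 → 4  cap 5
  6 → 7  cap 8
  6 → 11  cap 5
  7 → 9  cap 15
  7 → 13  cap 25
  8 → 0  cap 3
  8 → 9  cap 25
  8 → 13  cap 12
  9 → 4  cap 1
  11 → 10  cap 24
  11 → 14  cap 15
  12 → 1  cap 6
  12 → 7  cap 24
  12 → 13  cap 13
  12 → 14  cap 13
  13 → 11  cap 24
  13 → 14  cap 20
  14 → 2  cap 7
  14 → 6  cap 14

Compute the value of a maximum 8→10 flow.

augment #1: 8→0→1→10 bottleneck 3, total now 3
augment #2: 8→13→11→10 bottleneck 12, total now 15
augment #3: 8→9→4→5→1→10 bottleneck 1, total now 16

Maximum flow value: 16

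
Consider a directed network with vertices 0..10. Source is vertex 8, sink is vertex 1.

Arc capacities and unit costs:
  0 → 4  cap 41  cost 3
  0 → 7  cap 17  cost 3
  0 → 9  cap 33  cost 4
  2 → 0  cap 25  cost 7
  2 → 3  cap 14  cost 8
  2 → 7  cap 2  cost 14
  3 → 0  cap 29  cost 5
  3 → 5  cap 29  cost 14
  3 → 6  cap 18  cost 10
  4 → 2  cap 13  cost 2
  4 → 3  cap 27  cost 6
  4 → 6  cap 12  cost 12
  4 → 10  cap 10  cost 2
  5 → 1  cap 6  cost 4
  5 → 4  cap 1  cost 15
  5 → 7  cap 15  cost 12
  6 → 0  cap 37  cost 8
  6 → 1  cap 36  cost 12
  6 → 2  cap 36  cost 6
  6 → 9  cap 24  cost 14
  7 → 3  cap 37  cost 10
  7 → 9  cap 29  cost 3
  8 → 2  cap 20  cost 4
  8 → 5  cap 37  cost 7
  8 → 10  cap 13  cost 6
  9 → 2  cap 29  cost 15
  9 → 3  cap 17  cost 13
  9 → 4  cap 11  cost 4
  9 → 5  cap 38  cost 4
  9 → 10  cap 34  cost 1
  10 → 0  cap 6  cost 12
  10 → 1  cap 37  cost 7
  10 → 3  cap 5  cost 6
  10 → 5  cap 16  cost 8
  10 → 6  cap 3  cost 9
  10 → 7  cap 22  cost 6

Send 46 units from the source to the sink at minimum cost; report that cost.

shortest-cost path #1: 8→5→1 push 6 @ unit cost 11 (adds 66)
shortest-cost path #2: 8→10→1 push 13 @ unit cost 13 (adds 169)
shortest-cost path #3: 8→2→0→4→10→1 push 10 @ unit cost 23 (adds 230)
shortest-cost path #4: 8→2→0→9→10→1 push 10 @ unit cost 23 (adds 230)
shortest-cost path #5: 8→5→7→9→10→1 push 4 @ unit cost 30 (adds 120)
shortest-cost path #6: 8→5→7→9→0→2→3→6→1 push 3 @ unit cost 41 (adds 123)
total cost = 938

Minimum cost for 46 units: 938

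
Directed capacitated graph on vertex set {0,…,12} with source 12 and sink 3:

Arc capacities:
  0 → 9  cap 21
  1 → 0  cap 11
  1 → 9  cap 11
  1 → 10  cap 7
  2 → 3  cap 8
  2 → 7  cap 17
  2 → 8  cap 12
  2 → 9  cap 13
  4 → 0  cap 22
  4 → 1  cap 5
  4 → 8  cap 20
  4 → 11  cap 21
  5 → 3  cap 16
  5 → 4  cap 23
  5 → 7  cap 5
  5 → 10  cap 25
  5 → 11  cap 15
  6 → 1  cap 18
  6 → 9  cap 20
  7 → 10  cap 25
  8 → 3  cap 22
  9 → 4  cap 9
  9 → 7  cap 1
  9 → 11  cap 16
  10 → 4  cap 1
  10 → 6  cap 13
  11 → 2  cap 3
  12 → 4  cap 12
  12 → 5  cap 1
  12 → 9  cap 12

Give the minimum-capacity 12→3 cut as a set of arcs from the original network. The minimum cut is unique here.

Min-cut arcs: {(4,8), (11,2), (12,5)} (total capacity 24)

augment #1: 12→5→3 push 1
augment #2: 12→4→8→3 push 12
augment #3: 12→9→4→8→3 push 8
augment #4: 12→9→11→2→3 push 3
max flow = 24; residual-reachable set from 12 gives S-side
cut edges (S→T): {(4,8), (11,2), (12,5)} total cap 24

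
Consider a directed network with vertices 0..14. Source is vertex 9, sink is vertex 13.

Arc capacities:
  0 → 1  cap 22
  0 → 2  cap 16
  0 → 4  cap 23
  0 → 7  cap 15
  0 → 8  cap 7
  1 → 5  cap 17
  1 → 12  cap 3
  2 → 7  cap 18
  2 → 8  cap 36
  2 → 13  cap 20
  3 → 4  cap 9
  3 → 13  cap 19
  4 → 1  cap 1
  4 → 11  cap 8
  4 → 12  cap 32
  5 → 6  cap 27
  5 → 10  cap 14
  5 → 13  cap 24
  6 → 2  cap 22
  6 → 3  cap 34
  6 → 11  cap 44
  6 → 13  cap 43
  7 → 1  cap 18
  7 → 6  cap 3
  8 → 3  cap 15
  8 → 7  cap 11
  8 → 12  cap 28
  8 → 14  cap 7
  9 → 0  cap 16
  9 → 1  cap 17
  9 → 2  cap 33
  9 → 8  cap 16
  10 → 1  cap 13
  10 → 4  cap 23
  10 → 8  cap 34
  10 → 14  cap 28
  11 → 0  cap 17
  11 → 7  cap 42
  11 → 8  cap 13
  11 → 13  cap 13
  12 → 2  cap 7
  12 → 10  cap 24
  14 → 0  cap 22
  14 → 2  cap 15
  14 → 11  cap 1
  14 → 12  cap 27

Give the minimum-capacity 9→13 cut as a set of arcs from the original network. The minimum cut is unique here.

augment #1: 9→2→13 push 20
augment #2: 9→1→5→13 push 17
augment #3: 9→8→3→13 push 15
augment #4: 9→0→4→11→13 push 8
augment #5: 9→0→7→6→13 push 3
augment #6: 9→8→14→11→13 push 1
max flow = 64; residual-reachable set from 9 gives S-side
cut edges (S→T): {(1,5), (2,13), (4,11), (7,6), (8,3), (14,11)} total cap 64

Min-cut arcs: {(1,5), (2,13), (4,11), (7,6), (8,3), (14,11)} (total capacity 64)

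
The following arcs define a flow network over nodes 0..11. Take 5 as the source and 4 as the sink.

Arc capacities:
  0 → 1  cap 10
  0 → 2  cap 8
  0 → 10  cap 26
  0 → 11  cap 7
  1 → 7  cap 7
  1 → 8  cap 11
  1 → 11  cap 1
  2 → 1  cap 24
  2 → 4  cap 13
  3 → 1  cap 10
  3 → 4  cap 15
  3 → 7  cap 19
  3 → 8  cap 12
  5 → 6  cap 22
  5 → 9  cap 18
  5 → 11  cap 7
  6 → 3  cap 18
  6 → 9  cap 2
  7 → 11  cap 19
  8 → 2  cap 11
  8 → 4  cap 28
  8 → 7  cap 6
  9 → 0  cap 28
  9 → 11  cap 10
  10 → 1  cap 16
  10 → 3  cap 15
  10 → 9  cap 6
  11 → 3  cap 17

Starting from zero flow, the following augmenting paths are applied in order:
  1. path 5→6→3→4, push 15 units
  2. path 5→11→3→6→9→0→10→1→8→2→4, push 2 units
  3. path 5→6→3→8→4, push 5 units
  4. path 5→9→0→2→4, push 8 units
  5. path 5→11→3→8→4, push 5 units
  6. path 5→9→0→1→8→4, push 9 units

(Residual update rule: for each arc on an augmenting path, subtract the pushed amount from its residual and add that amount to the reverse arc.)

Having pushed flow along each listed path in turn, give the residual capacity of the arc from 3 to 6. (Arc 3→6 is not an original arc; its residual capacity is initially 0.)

Residual capacity of (3,6): 18

after path 1 (5→6→3→4, push 15): res(3,6)=15
after path 2 (5→11→3→6→9→0→10→1→8→2→4, push 2): res(3,6)=13
after path 3 (5→6→3→8→4, push 5): res(3,6)=18
after path 4 (5→9→0→2→4, push 8): res(3,6)=18
after path 5 (5→11→3→8→4, push 5): res(3,6)=18
after path 6 (5→9→0→1→8→4, push 9): res(3,6)=18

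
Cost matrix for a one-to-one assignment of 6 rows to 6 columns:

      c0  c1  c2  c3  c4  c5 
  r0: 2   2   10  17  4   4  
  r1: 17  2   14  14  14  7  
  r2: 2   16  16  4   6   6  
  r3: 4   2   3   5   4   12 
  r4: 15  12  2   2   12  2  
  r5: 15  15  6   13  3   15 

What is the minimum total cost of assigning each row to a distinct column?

Minimum assignment cost: 16

one of 2 optimal assignments: row0→col0 (cost 2), row1→col1 (cost 2), row2→col3 (cost 4), row3→col2 (cost 3), row4→col5 (cost 2), row5→col4 (cost 3)
total = 2 + 2 + 4 + 3 + 2 + 3 = 16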